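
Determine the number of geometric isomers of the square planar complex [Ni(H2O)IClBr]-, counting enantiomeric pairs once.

3

In a square planar complex each vertex has one trans partner and two cis neighbours.
There are 3 geometric isomers: (Br/H2O trans, Cl/I trans); (Br/I trans, Cl/H2O trans); (Br/Cl trans, H2O/I trans).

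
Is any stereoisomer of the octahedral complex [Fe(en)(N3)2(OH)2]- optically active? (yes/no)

yes

An octahedron has six vertices in three trans pairs; every non-trans pair is cis.
Each en is bidentate and must span two cis positions.
Systematic placement gives 3 geometric isomers: N3 trans, OH cis; N3 cis, OH cis (chiral); N3 cis, OH trans.
One of these lacks any improper symmetry element and so occurs as an enantiomeric pair, giving 3 + 1 = 4 stereoisomers in total.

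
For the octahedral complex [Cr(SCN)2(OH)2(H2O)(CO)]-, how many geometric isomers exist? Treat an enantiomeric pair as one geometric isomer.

The six octahedral sites form three mutually perpendicular trans pairs.
The distinct arrangements are (6 in all): SCN trans, OH trans; SCN cis, OH cis (3 arrangements, 2 chiral); SCN trans, OH cis; SCN cis, OH trans.

6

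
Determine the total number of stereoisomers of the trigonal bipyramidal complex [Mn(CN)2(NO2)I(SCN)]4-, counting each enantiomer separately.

In a trigonal bipyramid the two axial positions differ from the three equatorial ones.
Placing the ligands in turn and identifying arrangements related by rotation or reflection leaves 7 distinct geometric isomers.
Of these, 3 lack any improper symmetry element and so occur as enantiomeric pairs, giving 7 + 3 = 10 stereoisomers in total.

10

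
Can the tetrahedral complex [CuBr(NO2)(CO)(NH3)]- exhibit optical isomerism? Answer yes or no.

In a tetrahedral complex all four positions are equivalent and every pair of ligands is adjacent — there is no cis/trans distinction.
Only one geometric arrangement is possible; it has no improper symmetry element, so it exists as a pair of enantiomers (2 stereoisomers).

yes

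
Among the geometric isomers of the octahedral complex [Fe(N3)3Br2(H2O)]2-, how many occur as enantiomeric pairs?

An octahedron has six vertices in three trans pairs; every non-trans pair is cis.
Systematic placement gives 3 geometric isomers: N3 mer, Br trans; N3 mer, Br cis; N3 fac, Br cis.
Each arrangement has an internal mirror plane or centre of symmetry, so none is chiral.

0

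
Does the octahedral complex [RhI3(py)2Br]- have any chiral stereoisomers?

An octahedron has six vertices in three trans pairs; every non-trans pair is cis.
The distinct arrangements are (3 in all): I mer, py trans; I fac, py cis; I mer, py cis.
Each arrangement has an internal mirror plane or centre of symmetry, so none is chiral.

no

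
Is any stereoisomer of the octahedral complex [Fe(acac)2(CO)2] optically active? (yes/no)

yes

The six octahedral sites form three mutually perpendicular trans pairs.
Each acac is bidentate and must span two cis positions.
There are 2 geometric isomers: CO trans; CO cis (chiral).
One of these lacks any improper symmetry element and so occurs as an enantiomeric pair, giving 2 + 1 = 3 stereoisomers in total.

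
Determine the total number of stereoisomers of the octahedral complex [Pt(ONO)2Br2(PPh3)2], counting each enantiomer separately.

6

The six octahedral sites form three mutually perpendicular trans pairs.
The distinct arrangements are (5 in all): ONO trans, Br trans, PPh3 trans; ONO cis, Br trans, PPh3 cis; ONO cis, Br cis, PPh3 trans; ONO cis, Br cis, PPh3 cis (chiral); ONO trans, Br cis, PPh3 cis.
One of these lacks any improper symmetry element and so occurs as an enantiomeric pair, giving 5 + 1 = 6 stereoisomers in total.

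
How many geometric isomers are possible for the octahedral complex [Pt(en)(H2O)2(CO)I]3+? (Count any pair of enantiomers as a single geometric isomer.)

An octahedron has six vertices in three trans pairs; every non-trans pair is cis.
Each en is bidentate and must span two cis positions.
There are 4 geometric isomers: H2O cis (3 arrangements, 2 chiral); H2O trans.

4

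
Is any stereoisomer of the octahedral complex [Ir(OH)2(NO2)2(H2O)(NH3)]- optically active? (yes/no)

yes

The six octahedral sites form three mutually perpendicular trans pairs.
Working through the distinct placements yields 6 geometric isomers: OH trans, NO2 trans; OH cis, NO2 cis (3 arrangements, 2 chiral); OH trans, NO2 cis; OH cis, NO2 trans.
Of these, 2 lack any improper symmetry element and so occur as enantiomeric pairs, giving 6 + 2 = 8 stereoisomers in total.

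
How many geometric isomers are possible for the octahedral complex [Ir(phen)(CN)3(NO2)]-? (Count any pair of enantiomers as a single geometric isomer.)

2

An octahedron has six vertices in three trans pairs; every non-trans pair is cis.
Each phen is bidentate and must span two cis positions.
There are 2 geometric isomers: CN mer; CN fac.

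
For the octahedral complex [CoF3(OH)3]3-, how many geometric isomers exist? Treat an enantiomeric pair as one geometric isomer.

An octahedron has six vertices in three trans pairs; every non-trans pair is cis.
There are 2 geometric isomers: F mer; F fac.

2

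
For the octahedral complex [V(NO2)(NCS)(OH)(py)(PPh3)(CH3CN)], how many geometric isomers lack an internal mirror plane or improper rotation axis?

15

Systematic enumeration (placing each ligand type in turn and discarding arrangements equivalent by rotation or reflection) gives 15 geometric isomers.
Of these, 15 lack any improper symmetry element and so occur as enantiomeric pairs, giving 15 + 15 = 30 stereoisomers in total.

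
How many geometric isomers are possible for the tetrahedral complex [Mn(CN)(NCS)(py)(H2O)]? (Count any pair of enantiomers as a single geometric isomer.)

1

All four vertices of a tetrahedron are equivalent and mutually adjacent, so cis/trans isomerism cannot arise.
Only one geometric arrangement is possible; it has no improper symmetry element, so it exists as a pair of enantiomers (2 stereoisomers).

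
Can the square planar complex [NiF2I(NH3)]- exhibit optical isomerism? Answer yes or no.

no

In a square planar complex each vertex has one trans partner and two cis neighbours.
The distinct arrangements are (2 in all): F cis; F trans.
Each arrangement has an internal mirror plane or centre of symmetry, so none is chiral.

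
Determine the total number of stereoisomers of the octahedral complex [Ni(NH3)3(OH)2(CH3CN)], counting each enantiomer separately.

3

An octahedron has six vertices in three trans pairs; every non-trans pair is cis.
Working through the distinct placements yields 3 geometric isomers: NH3 mer, OH trans; NH3 fac, OH cis; NH3 mer, OH cis.
Each arrangement has an internal mirror plane or centre of symmetry, so none is chiral.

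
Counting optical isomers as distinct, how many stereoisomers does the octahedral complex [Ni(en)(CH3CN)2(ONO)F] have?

An octahedron has six vertices in three trans pairs; every non-trans pair is cis.
Each en is bidentate and must span two cis positions.
The distinct arrangements are (4 in all): CH3CN trans; CH3CN cis (3 arrangements, 2 chiral).
Of these, 2 lack any improper symmetry element and so occur as enantiomeric pairs, giving 4 + 2 = 6 stereoisomers in total.

6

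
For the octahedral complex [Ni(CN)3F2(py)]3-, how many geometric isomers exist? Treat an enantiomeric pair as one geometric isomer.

The six octahedral sites form three mutually perpendicular trans pairs.
The distinct arrangements are (3 in all): CN mer, F cis; CN mer, F trans; CN fac, F cis.

3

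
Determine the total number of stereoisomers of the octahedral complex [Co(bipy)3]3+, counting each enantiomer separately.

2

Each bipy is bidentate and must span two cis positions.
Only one geometric arrangement is possible; it has no improper symmetry element, so it exists as a pair of enantiomers (2 stereoisomers).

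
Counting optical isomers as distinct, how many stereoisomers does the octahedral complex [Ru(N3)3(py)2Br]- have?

3

There are 3 geometric isomers: N3 mer, py trans; N3 fac, py cis; N3 mer, py cis.
Each arrangement has an internal mirror plane or centre of symmetry, so none is chiral.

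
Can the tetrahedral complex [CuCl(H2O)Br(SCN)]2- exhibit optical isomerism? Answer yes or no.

Only one geometric arrangement is possible; it has no improper symmetry element, so it exists as a pair of enantiomers (2 stereoisomers).

yes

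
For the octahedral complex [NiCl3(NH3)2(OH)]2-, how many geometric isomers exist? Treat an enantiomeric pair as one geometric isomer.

3

The six octahedral sites form three mutually perpendicular trans pairs.
There are 3 geometric isomers: Cl mer, NH3 cis; Cl mer, NH3 trans; Cl fac, NH3 cis.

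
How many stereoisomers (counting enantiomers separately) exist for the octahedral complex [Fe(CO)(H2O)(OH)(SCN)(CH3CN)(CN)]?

An octahedron has six vertices in three trans pairs; every non-trans pair is cis.
Placing the ligands in turn and identifying arrangements related by rotation or reflection leaves 15 distinct geometric isomers.
Of these, 15 lack any improper symmetry element and so occur as enantiomeric pairs, giving 15 + 15 = 30 stereoisomers in total.

30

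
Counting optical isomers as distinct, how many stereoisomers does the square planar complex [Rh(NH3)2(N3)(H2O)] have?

In a square planar complex each vertex has one trans partner and two cis neighbours.
The distinct arrangements are (2 in all): NH3 cis; NH3 trans.
Each arrangement has an internal mirror plane or centre of symmetry, so none is chiral.

2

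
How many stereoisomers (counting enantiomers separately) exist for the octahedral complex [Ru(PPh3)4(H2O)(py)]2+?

2

An octahedron has six vertices in three trans pairs; every non-trans pair is cis.
There are 2 geometric isomers: H2O and py mutually cis; H2O and py mutually trans.
Each arrangement has an internal mirror plane or centre of symmetry, so none is chiral.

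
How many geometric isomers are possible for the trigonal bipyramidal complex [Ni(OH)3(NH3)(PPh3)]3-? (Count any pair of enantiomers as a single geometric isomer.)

A trigonal bipyramid has two axial and three equatorial sites, which are chemically inequivalent.
Systematic placement gives 4 geometric isomers: NH3 axial, PPh3 equatorial; NH3 axial, PPh3 axial; NH3 equatorial, PPh3 equatorial; NH3 equatorial, PPh3 axial.

4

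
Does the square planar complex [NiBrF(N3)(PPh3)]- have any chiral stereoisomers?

no

In a square planar complex each vertex has one trans partner and two cis neighbours.
Systematic placement gives 3 geometric isomers: (Br/N3 trans, F/PPh3 trans); (Br/PPh3 trans, F/N3 trans); (Br/F trans, N3/PPh3 trans).
Each arrangement has an internal mirror plane or centre of symmetry, so none is chiral.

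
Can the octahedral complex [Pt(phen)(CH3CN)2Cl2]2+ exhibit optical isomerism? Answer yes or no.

yes

The six octahedral sites form three mutually perpendicular trans pairs.
Each phen is bidentate and must span two cis positions.
The distinct arrangements are (3 in all): CH3CN trans, Cl cis; CH3CN cis, Cl cis (chiral); CH3CN cis, Cl trans.
One of these lacks any improper symmetry element and so occurs as an enantiomeric pair, giving 3 + 1 = 4 stereoisomers in total.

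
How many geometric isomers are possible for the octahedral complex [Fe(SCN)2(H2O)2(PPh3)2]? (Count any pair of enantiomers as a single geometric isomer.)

The six octahedral sites form three mutually perpendicular trans pairs.
Working through the distinct placements yields 5 geometric isomers: SCN trans, H2O trans, PPh3 trans; SCN cis, H2O trans, PPh3 cis; SCN trans, H2O cis, PPh3 cis; SCN cis, H2O cis, PPh3 cis (chiral); SCN cis, H2O cis, PPh3 trans.

5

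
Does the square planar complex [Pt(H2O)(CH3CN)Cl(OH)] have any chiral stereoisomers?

no

In a square planar complex each vertex has one trans partner and two cis neighbours.
The distinct arrangements are (3 in all): (CH3CN/H2O trans, Cl/OH trans); (CH3CN/OH trans, Cl/H2O trans); (CH3CN/Cl trans, H2O/OH trans).
Each arrangement has an internal mirror plane or centre of symmetry, so none is chiral.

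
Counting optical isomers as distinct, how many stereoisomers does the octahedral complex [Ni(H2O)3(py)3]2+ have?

2

An octahedron has six vertices in three trans pairs; every non-trans pair is cis.
The distinct arrangements are (2 in all): H2O mer; H2O fac.
Each arrangement has an internal mirror plane or centre of symmetry, so none is chiral.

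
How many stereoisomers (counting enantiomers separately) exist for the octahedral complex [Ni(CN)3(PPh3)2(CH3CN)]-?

Working through the distinct placements yields 3 geometric isomers: CN mer, PPh3 trans; CN fac, PPh3 cis; CN mer, PPh3 cis.
Each arrangement has an internal mirror plane or centre of symmetry, so none is chiral.

3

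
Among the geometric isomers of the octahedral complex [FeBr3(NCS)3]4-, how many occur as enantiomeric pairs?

0

In an octahedral complex each vertex has one trans partner and four cis neighbours.
Working through the distinct placements yields 2 geometric isomers: Br mer; Br fac.
Each arrangement has an internal mirror plane or centre of symmetry, so none is chiral.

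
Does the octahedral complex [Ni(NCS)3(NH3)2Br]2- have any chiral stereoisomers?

The six octahedral sites form three mutually perpendicular trans pairs.
Systematic placement gives 3 geometric isomers: NCS mer, NH3 trans; NCS fac, NH3 cis; NCS mer, NH3 cis.
Each arrangement has an internal mirror plane or centre of symmetry, so none is chiral.

no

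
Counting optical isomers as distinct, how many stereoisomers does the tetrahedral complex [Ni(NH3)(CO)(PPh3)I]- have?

2

In a tetrahedral complex all four positions are equivalent and every pair of ligands is adjacent — there is no cis/trans distinction.
Only one geometric arrangement is possible; it has no improper symmetry element, so it exists as a pair of enantiomers (2 stereoisomers).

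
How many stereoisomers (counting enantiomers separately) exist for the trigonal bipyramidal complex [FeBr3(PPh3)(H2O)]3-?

In a trigonal bipyramid the two axial positions differ from the three equatorial ones.
The distinct arrangements are (4 in all): PPh3 equatorial, H2O equatorial; PPh3 equatorial, H2O axial; PPh3 axial, H2O equatorial; PPh3 axial, H2O axial.
Each arrangement has an internal mirror plane or centre of symmetry, so none is chiral.

4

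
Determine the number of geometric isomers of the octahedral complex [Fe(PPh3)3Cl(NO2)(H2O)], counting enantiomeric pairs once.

Systematic placement gives 4 geometric isomers: PPh3 mer (3 arrangements); PPh3 fac (chiral).

4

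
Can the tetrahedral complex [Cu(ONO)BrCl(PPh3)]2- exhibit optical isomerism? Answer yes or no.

yes

Only one geometric arrangement is possible; it has no improper symmetry element, so it exists as a pair of enantiomers (2 stereoisomers).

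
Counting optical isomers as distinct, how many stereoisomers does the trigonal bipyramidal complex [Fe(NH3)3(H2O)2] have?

In a trigonal bipyramid the two axial positions differ from the three equatorial ones.
Working through the distinct placements yields 3 geometric isomers: H2O both axial; H2O one axial, one equatorial; H2O both equatorial.
Each arrangement has an internal mirror plane or centre of symmetry, so none is chiral.

3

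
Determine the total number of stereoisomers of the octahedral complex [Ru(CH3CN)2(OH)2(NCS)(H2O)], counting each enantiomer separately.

The six octahedral sites form three mutually perpendicular trans pairs.
Systematic placement gives 6 geometric isomers: CH3CN trans, OH trans; CH3CN trans, OH cis; CH3CN cis, OH trans; CH3CN cis, OH cis (3 arrangements, 2 chiral).
Of these, 2 lack any improper symmetry element and so occur as enantiomeric pairs, giving 6 + 2 = 8 stereoisomers in total.

8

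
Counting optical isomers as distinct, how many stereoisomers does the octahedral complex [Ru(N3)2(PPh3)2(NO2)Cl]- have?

8

The distinct arrangements are (6 in all): N3 cis, PPh3 trans; N3 cis, PPh3 cis (3 arrangements, 2 chiral); N3 trans, PPh3 trans; N3 trans, PPh3 cis.
Of these, 2 lack any improper symmetry element and so occur as enantiomeric pairs, giving 6 + 2 = 8 stereoisomers in total.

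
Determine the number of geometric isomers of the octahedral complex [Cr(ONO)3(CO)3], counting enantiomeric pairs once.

2

In an octahedral complex each vertex has one trans partner and four cis neighbours.
There are 2 geometric isomers: ONO mer; ONO fac.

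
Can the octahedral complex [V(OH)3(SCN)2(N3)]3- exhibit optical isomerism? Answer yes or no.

no

The six octahedral sites form three mutually perpendicular trans pairs.
The distinct arrangements are (3 in all): OH mer, SCN trans; OH fac, SCN cis; OH mer, SCN cis.
Each arrangement has an internal mirror plane or centre of symmetry, so none is chiral.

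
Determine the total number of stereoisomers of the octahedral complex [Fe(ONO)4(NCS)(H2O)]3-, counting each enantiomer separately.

2

The six octahedral sites form three mutually perpendicular trans pairs.
Working through the distinct placements yields 2 geometric isomers: NCS and H2O mutually trans; NCS and H2O mutually cis.
Each arrangement has an internal mirror plane or centre of symmetry, so none is chiral.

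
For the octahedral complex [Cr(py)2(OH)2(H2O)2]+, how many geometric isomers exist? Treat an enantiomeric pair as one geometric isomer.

In an octahedral complex each vertex has one trans partner and four cis neighbours.
There are 5 geometric isomers: py trans, OH trans, H2O trans; py cis, OH cis, H2O trans; py trans, OH cis, H2O cis; py cis, OH cis, H2O cis (chiral); py cis, OH trans, H2O cis.

5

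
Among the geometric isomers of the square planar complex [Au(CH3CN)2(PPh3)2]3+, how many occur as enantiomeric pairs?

0

Systematic placement gives 2 geometric isomers: CH3CN cis; CH3CN trans.
Each arrangement has an internal mirror plane or centre of symmetry, so none is chiral.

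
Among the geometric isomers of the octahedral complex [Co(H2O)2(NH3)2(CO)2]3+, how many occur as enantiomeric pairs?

In an octahedral complex each vertex has one trans partner and four cis neighbours.
Systematic placement gives 5 geometric isomers: H2O trans, NH3 trans, CO trans; H2O cis, NH3 cis, CO trans; H2O cis, NH3 trans, CO cis; H2O cis, NH3 cis, CO cis (chiral); H2O trans, NH3 cis, CO cis.
One of these lacks any improper symmetry element and so occurs as an enantiomeric pair, giving 5 + 1 = 6 stereoisomers in total.

1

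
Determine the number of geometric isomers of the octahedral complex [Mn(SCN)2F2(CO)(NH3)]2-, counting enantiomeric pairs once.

6

In an octahedral complex each vertex has one trans partner and four cis neighbours.
There are 6 geometric isomers: SCN trans, F cis; SCN cis, F cis (3 arrangements, 2 chiral); SCN trans, F trans; SCN cis, F trans.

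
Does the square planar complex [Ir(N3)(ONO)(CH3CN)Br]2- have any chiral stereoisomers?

no

In a square planar complex each vertex has one trans partner and two cis neighbours.
Systematic placement gives 3 geometric isomers: (Br/N3 trans, CH3CN/ONO trans); (Br/ONO trans, CH3CN/N3 trans); (Br/CH3CN trans, N3/ONO trans).
Each arrangement has an internal mirror plane or centre of symmetry, so none is chiral.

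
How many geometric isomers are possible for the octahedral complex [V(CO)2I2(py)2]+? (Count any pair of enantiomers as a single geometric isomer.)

In an octahedral complex each vertex has one trans partner and four cis neighbours.
There are 5 geometric isomers: CO trans, I trans, py trans; CO trans, I cis, py cis; CO cis, I cis, py trans; CO cis, I cis, py cis (chiral); CO cis, I trans, py cis.

5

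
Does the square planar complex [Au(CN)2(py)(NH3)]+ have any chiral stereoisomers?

no

In a square planar complex each vertex has one trans partner and two cis neighbours.
Working through the distinct placements yields 2 geometric isomers: CN cis; CN trans.
Each arrangement has an internal mirror plane or centre of symmetry, so none is chiral.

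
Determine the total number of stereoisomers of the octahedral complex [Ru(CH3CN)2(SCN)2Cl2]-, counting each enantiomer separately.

6

In an octahedral complex each vertex has one trans partner and four cis neighbours.
There are 5 geometric isomers: CH3CN trans, SCN trans, Cl trans; CH3CN trans, SCN cis, Cl cis; CH3CN cis, SCN trans, Cl cis; CH3CN cis, SCN cis, Cl cis (chiral); CH3CN cis, SCN cis, Cl trans.
One of these lacks any improper symmetry element and so occurs as an enantiomeric pair, giving 5 + 1 = 6 stereoisomers in total.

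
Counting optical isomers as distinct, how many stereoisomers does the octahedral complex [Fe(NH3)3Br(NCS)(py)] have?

5

An octahedron has six vertices in three trans pairs; every non-trans pair is cis.
The distinct arrangements are (4 in all): NH3 mer (3 arrangements); NH3 fac (chiral).
One of these lacks any improper symmetry element and so occurs as an enantiomeric pair, giving 4 + 1 = 5 stereoisomers in total.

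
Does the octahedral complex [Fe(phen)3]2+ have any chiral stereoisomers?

Each phen is bidentate and must span two cis positions.
Only one geometric arrangement is possible; it has no improper symmetry element, so it exists as a pair of enantiomers (2 stereoisomers).

yes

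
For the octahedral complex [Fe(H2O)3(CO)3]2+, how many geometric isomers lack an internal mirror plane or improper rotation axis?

0

An octahedron has six vertices in three trans pairs; every non-trans pair is cis.
Working through the distinct placements yields 2 geometric isomers: H2O mer; H2O fac.
Each arrangement has an internal mirror plane or centre of symmetry, so none is chiral.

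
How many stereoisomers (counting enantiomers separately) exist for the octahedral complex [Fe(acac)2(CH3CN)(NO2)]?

In an octahedral complex each vertex has one trans partner and four cis neighbours.
Each acac is bidentate and must span two cis positions.
There are 2 geometric isomers: CH3CN and NO2 mutually trans; CH3CN and NO2 mutually cis (chiral).
One of these lacks any improper symmetry element and so occurs as an enantiomeric pair, giving 2 + 1 = 3 stereoisomers in total.

3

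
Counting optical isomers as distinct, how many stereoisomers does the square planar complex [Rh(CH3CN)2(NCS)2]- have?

2

A square has two trans pairs of vertices; adjacent vertices are cis.
The distinct arrangements are (2 in all): CH3CN cis; CH3CN trans.
Each arrangement has an internal mirror plane or centre of symmetry, so none is chiral.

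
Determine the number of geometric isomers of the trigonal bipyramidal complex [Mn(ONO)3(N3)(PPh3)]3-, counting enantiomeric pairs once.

In a trigonal bipyramid the two axial positions differ from the three equatorial ones.
Working through the distinct placements yields 4 geometric isomers: N3 axial, PPh3 equatorial; N3 axial, PPh3 axial; N3 equatorial, PPh3 equatorial; N3 equatorial, PPh3 axial.

4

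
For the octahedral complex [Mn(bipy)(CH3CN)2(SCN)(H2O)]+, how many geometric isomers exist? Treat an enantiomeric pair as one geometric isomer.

Each bipy is bidentate and must span two cis positions.
There are 4 geometric isomers: CH3CN trans; CH3CN cis (3 arrangements, 2 chiral).

4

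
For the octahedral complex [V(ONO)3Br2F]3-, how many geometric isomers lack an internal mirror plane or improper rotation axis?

0

An octahedron has six vertices in three trans pairs; every non-trans pair is cis.
There are 3 geometric isomers: ONO mer, Br trans; ONO mer, Br cis; ONO fac, Br cis.
Each arrangement has an internal mirror plane or centre of symmetry, so none is chiral.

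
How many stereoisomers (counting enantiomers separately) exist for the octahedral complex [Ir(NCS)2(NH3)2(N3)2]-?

Working through the distinct placements yields 5 geometric isomers: NCS trans, NH3 trans, N3 trans; NCS cis, NH3 cis, N3 trans; NCS cis, NH3 trans, N3 cis; NCS cis, NH3 cis, N3 cis (chiral); NCS trans, NH3 cis, N3 cis.
One of these lacks any improper symmetry element and so occurs as an enantiomeric pair, giving 5 + 1 = 6 stereoisomers in total.

6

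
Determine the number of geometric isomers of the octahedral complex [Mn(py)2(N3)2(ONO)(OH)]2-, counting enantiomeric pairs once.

Systematic placement gives 6 geometric isomers: py trans, N3 trans; py cis, N3 trans; py trans, N3 cis; py cis, N3 cis (3 arrangements, 2 chiral).

6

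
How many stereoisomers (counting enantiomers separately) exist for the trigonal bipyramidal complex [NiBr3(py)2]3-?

3

In a trigonal bipyramid the two axial positions differ from the three equatorial ones.
Working through the distinct placements yields 3 geometric isomers: py both equatorial; py one axial, one equatorial; py both axial.
Each arrangement has an internal mirror plane or centre of symmetry, so none is chiral.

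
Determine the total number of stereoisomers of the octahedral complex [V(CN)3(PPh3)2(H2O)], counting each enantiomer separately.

An octahedron has six vertices in three trans pairs; every non-trans pair is cis.
Systematic placement gives 3 geometric isomers: CN mer, PPh3 trans; CN mer, PPh3 cis; CN fac, PPh3 cis.
Each arrangement has an internal mirror plane or centre of symmetry, so none is chiral.

3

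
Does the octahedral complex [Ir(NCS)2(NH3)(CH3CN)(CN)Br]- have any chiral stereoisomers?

yes

Exhaustive case analysis gives 9 geometric isomers.
Of these, 6 lack any improper symmetry element and so occur as enantiomeric pairs, giving 9 + 6 = 15 stereoisomers in total.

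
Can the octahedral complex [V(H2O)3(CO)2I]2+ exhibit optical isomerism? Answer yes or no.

There are 3 geometric isomers: H2O mer, CO trans; H2O fac, CO cis; H2O mer, CO cis.
Each arrangement has an internal mirror plane or centre of symmetry, so none is chiral.

no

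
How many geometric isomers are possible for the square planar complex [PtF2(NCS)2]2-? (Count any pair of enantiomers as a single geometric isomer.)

A square has two trans pairs of vertices; adjacent vertices are cis.
Working through the distinct placements yields 2 geometric isomers: F cis; F trans.

2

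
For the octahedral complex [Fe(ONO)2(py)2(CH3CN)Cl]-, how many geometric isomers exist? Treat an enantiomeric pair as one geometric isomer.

There are 6 geometric isomers: ONO trans, py trans; ONO cis, py cis (3 arrangements, 2 chiral); ONO cis, py trans; ONO trans, py cis.

6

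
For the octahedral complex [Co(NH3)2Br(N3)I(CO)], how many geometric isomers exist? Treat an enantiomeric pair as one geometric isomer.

Exhaustive case analysis gives 9 geometric isomers.

9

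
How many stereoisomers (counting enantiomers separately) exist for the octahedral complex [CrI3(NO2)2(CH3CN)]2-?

3

The six octahedral sites form three mutually perpendicular trans pairs.
Working through the distinct placements yields 3 geometric isomers: I mer, NO2 trans; I fac, NO2 cis; I mer, NO2 cis.
Each arrangement has an internal mirror plane or centre of symmetry, so none is chiral.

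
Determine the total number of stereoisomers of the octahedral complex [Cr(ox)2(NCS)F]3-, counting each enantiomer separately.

In an octahedral complex each vertex has one trans partner and four cis neighbours.
Each ox is bidentate and must span two cis positions.
The distinct arrangements are (2 in all): NCS and F mutually trans; NCS and F mutually cis (chiral).
One of these lacks any improper symmetry element and so occurs as an enantiomeric pair, giving 2 + 1 = 3 stereoisomers in total.

3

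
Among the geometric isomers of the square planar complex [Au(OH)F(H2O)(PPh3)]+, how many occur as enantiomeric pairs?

The distinct arrangements are (3 in all): (F/OH trans, H2O/PPh3 trans); (F/PPh3 trans, H2O/OH trans); (F/H2O trans, OH/PPh3 trans).
Each arrangement has an internal mirror plane or centre of symmetry, so none is chiral.

0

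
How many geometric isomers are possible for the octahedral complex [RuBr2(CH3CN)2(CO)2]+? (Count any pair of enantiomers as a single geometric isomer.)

5

In an octahedral complex each vertex has one trans partner and four cis neighbours.
Working through the distinct placements yields 5 geometric isomers: Br trans, CH3CN trans, CO trans; Br trans, CH3CN cis, CO cis; Br cis, CH3CN cis, CO trans; Br cis, CH3CN cis, CO cis (chiral); Br cis, CH3CN trans, CO cis.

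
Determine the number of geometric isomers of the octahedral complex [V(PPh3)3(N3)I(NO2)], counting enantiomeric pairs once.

In an octahedral complex each vertex has one trans partner and four cis neighbours.
Working through the distinct placements yields 4 geometric isomers: PPh3 mer (3 arrangements); PPh3 fac (chiral).

4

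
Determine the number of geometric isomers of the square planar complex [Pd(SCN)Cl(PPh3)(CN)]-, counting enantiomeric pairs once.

The distinct arrangements are (3 in all): (CN/PPh3 trans, Cl/SCN trans); (CN/SCN trans, Cl/PPh3 trans); (CN/Cl trans, PPh3/SCN trans).

3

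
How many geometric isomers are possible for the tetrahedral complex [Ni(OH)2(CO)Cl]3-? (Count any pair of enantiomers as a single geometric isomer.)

1

In a tetrahedral complex all four positions are equivalent and every pair of ligands is adjacent — there is no cis/trans distinction.
Only one geometric arrangement is possible.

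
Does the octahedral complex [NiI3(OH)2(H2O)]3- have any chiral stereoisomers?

no

The six octahedral sites form three mutually perpendicular trans pairs.
Working through the distinct placements yields 3 geometric isomers: I mer, OH trans; I fac, OH cis; I mer, OH cis.
Each arrangement has an internal mirror plane or centre of symmetry, so none is chiral.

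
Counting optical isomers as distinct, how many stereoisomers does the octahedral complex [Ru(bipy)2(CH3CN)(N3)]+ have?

3

In an octahedral complex each vertex has one trans partner and four cis neighbours.
Each bipy is bidentate and must span two cis positions.
Systematic placement gives 2 geometric isomers: CH3CN and N3 mutually trans; CH3CN and N3 mutually cis (chiral).
One of these lacks any improper symmetry element and so occurs as an enantiomeric pair, giving 2 + 1 = 3 stereoisomers in total.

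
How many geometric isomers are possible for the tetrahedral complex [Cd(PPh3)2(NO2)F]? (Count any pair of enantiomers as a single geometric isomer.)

In a tetrahedral complex all four positions are equivalent and every pair of ligands is adjacent — there is no cis/trans distinction.
Only one geometric arrangement is possible.

1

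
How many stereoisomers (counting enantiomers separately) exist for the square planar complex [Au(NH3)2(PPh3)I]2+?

In a square planar complex each vertex has one trans partner and two cis neighbours.
The distinct arrangements are (2 in all): NH3 cis; NH3 trans.
Each arrangement has an internal mirror plane or centre of symmetry, so none is chiral.

2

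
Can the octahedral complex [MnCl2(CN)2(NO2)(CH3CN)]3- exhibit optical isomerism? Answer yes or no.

yes

In an octahedral complex each vertex has one trans partner and four cis neighbours.
There are 6 geometric isomers: Cl cis, CN cis (3 arrangements, 2 chiral); Cl trans, CN cis; Cl cis, CN trans; Cl trans, CN trans.
Of these, 2 lack any improper symmetry element and so occur as enantiomeric pairs, giving 6 + 2 = 8 stereoisomers in total.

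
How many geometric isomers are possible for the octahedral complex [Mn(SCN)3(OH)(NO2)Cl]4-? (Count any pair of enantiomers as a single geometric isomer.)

4

The six octahedral sites form three mutually perpendicular trans pairs.
Systematic placement gives 4 geometric isomers: SCN mer (3 arrangements); SCN fac (chiral).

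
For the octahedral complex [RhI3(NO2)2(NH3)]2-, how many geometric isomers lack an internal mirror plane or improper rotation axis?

0

An octahedron has six vertices in three trans pairs; every non-trans pair is cis.
Systematic placement gives 3 geometric isomers: I mer, NO2 trans; I mer, NO2 cis; I fac, NO2 cis.
Each arrangement has an internal mirror plane or centre of symmetry, so none is chiral.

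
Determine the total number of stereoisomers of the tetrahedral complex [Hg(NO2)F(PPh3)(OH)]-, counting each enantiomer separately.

2

In a tetrahedral complex all four positions are equivalent and every pair of ligands is adjacent — there is no cis/trans distinction.
Only one geometric arrangement is possible; it has no improper symmetry element, so it exists as a pair of enantiomers (2 stereoisomers).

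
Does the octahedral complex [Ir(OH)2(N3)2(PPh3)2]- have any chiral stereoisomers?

yes

The six octahedral sites form three mutually perpendicular trans pairs.
Systematic placement gives 5 geometric isomers: OH trans, N3 trans, PPh3 trans; OH cis, N3 trans, PPh3 cis; OH cis, N3 cis, PPh3 trans; OH cis, N3 cis, PPh3 cis (chiral); OH trans, N3 cis, PPh3 cis.
One of these lacks any improper symmetry element and so occurs as an enantiomeric pair, giving 5 + 1 = 6 stereoisomers in total.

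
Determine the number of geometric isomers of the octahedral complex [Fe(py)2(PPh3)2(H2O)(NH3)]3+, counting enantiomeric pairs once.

6

The six octahedral sites form three mutually perpendicular trans pairs.
There are 6 geometric isomers: py trans, PPh3 trans; py cis, PPh3 cis (3 arrangements, 2 chiral); py trans, PPh3 cis; py cis, PPh3 trans.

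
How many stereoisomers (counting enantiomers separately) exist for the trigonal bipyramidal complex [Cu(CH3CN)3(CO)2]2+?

A trigonal bipyramid has two axial and three equatorial sites, which are chemically inequivalent.
Working through the distinct placements yields 3 geometric isomers: CO both equatorial; CO one axial, one equatorial; CO both axial.
Each arrangement has an internal mirror plane or centre of symmetry, so none is chiral.

3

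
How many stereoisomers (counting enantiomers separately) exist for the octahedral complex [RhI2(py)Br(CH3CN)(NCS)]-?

15

In an octahedral complex each vertex has one trans partner and four cis neighbours.
Systematic enumeration (placing each ligand type in turn and discarding arrangements equivalent by rotation or reflection) gives 9 geometric isomers.
Of these, 6 lack any improper symmetry element and so occur as enantiomeric pairs, giving 9 + 6 = 15 stereoisomers in total.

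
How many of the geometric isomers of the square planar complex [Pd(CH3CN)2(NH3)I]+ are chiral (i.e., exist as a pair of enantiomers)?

A square has two trans pairs of vertices; adjacent vertices are cis.
Working through the distinct placements yields 2 geometric isomers: CH3CN cis; CH3CN trans.
Each arrangement has an internal mirror plane or centre of symmetry, so none is chiral.

0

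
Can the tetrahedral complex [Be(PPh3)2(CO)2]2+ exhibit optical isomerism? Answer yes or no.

All four vertices of a tetrahedron are equivalent and mutually adjacent, so cis/trans isomerism cannot arise.
Only one geometric arrangement is possible.

no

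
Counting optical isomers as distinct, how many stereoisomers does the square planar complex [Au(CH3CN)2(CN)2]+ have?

A square has two trans pairs of vertices; adjacent vertices are cis.
There are 2 geometric isomers: CH3CN cis; CH3CN trans.
Each arrangement has an internal mirror plane or centre of symmetry, so none is chiral.

2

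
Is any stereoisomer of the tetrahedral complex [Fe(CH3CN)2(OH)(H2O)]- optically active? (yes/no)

no

In a tetrahedral complex all four positions are equivalent and every pair of ligands is adjacent — there is no cis/trans distinction.
Only one geometric arrangement is possible.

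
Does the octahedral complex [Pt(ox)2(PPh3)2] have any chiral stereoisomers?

yes

The six octahedral sites form three mutually perpendicular trans pairs.
Each ox is bidentate and must span two cis positions.
There are 2 geometric isomers: PPh3 trans; PPh3 cis (chiral).
One of these lacks any improper symmetry element and so occurs as an enantiomeric pair, giving 2 + 1 = 3 stereoisomers in total.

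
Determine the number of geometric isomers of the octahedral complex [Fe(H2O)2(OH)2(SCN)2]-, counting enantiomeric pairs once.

In an octahedral complex each vertex has one trans partner and four cis neighbours.
Systematic placement gives 5 geometric isomers: H2O trans, OH trans, SCN trans; H2O trans, OH cis, SCN cis; H2O cis, OH cis, SCN trans; H2O cis, OH cis, SCN cis (chiral); H2O cis, OH trans, SCN cis.

5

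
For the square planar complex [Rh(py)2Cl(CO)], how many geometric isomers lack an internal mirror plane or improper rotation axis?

0

There are 2 geometric isomers: py cis; py trans.
Each arrangement has an internal mirror plane or centre of symmetry, so none is chiral.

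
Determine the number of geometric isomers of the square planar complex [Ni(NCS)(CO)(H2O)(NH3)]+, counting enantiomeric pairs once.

3

A square has two trans pairs of vertices; adjacent vertices are cis.
Working through the distinct placements yields 3 geometric isomers: (CO/NCS trans, H2O/NH3 trans); (CO/NH3 trans, H2O/NCS trans); (CO/H2O trans, NCS/NH3 trans).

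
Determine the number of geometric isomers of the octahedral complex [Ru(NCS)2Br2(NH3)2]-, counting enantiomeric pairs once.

An octahedron has six vertices in three trans pairs; every non-trans pair is cis.
There are 5 geometric isomers: NCS trans, Br trans, NH3 trans; NCS cis, Br trans, NH3 cis; NCS cis, Br cis, NH3 trans; NCS cis, Br cis, NH3 cis (chiral); NCS trans, Br cis, NH3 cis.

5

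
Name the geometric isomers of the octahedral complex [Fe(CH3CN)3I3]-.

fac and mer

Systematic placement gives 2 geometric isomers: CH3CN mer; CH3CN fac.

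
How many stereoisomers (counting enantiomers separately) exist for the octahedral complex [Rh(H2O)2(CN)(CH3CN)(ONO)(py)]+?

In an octahedral complex each vertex has one trans partner and four cis neighbours.
Placing the ligands in turn and identifying arrangements related by rotation or reflection leaves 9 distinct geometric isomers.
Of these, 6 lack any improper symmetry element and so occur as enantiomeric pairs, giving 9 + 6 = 15 stereoisomers in total.

15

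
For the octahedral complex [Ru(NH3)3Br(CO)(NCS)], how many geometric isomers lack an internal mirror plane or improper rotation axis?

An octahedron has six vertices in three trans pairs; every non-trans pair is cis.
Working through the distinct placements yields 4 geometric isomers: NH3 mer (3 arrangements); NH3 fac (chiral).
One of these lacks any improper symmetry element and so occurs as an enantiomeric pair, giving 4 + 1 = 5 stereoisomers in total.

1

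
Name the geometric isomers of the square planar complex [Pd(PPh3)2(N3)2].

In a square planar complex each vertex has one trans partner and two cis neighbours.
Working through the distinct placements yields 2 geometric isomers: PPh3 cis; PPh3 trans.

cis and trans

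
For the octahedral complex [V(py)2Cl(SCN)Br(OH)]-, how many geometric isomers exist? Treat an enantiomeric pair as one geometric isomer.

An octahedron has six vertices in three trans pairs; every non-trans pair is cis.
Placing the ligands in turn and identifying arrangements related by rotation or reflection leaves 9 distinct geometric isomers.

9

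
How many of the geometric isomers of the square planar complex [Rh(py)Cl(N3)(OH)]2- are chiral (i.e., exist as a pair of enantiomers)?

Systematic placement gives 3 geometric isomers: (Cl/OH trans, N3/py trans); (Cl/py trans, N3/OH trans); (Cl/N3 trans, OH/py trans).
Each arrangement has an internal mirror plane or centre of symmetry, so none is chiral.

0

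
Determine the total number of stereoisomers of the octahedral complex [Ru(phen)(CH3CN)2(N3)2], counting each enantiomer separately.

In an octahedral complex each vertex has one trans partner and four cis neighbours.
Each phen is bidentate and must span two cis positions.
There are 3 geometric isomers: CH3CN trans, N3 cis; CH3CN cis, N3 cis (chiral); CH3CN cis, N3 trans.
One of these lacks any improper symmetry element and so occurs as an enantiomeric pair, giving 3 + 1 = 4 stereoisomers in total.

4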